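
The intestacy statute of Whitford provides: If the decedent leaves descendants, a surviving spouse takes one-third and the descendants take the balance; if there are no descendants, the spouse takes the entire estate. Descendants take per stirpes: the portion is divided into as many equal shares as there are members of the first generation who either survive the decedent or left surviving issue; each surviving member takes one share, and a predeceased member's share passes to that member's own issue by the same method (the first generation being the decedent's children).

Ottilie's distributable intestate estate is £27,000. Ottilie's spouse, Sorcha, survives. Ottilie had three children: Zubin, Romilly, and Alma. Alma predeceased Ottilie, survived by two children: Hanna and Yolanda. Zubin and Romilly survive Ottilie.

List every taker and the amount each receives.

Sorcha takes one-third of £27,000 = £9,000. The remaining £18,000 passes to the descendants.
The descendants' portion (£18,000) is divided into 3 shares of £6,000: Zubin and Romilly each take £6,000; Alma's £6,000 share passes to Alma's issue.
Alma's share (£6,000) is divided into 2 shares of £3,000: Hanna and Yolanda each take £3,000.

Sorcha: £9,000; Zubin: £6,000; Romilly: £6,000; Hanna: £3,000; Yolanda: £3,000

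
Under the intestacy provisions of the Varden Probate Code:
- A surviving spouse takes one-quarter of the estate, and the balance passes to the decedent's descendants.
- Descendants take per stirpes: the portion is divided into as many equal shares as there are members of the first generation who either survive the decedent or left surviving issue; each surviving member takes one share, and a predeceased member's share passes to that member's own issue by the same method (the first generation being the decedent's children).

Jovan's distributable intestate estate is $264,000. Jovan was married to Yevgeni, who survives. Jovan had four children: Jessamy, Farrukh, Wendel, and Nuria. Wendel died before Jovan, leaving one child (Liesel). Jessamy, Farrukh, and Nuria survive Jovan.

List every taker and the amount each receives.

Yevgeni takes one-quarter of $264,000 = $66,000. The remaining $198,000 passes to the descendants.
The descendants' portion ($198,000) is divided into 4 shares of $49,500: Jessamy, Farrukh, and Nuria each take $49,500; Wendel's $49,500 share passes to Wendel's issue.
Wendel's share ($49,500) passes entirely to Liesel.

Yevgeni: $66,000; Jessamy: $49,500; Farrukh: $49,500; Liesel: $49,500; Nuria: $49,500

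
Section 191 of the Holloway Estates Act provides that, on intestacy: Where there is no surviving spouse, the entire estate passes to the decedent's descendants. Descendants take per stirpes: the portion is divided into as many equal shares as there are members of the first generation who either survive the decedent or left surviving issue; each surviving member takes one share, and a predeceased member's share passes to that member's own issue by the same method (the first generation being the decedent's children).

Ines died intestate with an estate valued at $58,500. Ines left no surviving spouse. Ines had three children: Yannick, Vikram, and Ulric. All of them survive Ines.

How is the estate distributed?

The entire $58,500 passes to the descendants.
That amount ($58,500) is divided into 3 shares of $19,500: Yannick, Vikram, and Ulric each take $19,500.

Yannick: $19,500; Vikram: $19,500; Ulric: $19,500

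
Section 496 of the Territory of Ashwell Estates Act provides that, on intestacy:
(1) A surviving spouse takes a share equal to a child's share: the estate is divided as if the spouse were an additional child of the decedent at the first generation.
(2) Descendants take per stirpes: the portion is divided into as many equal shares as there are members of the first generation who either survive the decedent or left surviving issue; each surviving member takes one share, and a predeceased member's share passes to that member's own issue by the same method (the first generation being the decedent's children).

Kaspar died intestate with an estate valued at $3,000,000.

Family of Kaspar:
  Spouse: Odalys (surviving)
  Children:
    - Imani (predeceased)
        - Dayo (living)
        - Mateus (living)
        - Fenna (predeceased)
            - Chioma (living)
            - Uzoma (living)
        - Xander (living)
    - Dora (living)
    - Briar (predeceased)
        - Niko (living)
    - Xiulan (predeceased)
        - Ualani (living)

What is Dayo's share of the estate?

The spouse counts as an additional share at the children's level, so there are 5 primary shares of $600,000. Odalys takes one such share ($600,000).
The children's combined portion ($2,400,000) is divided into 4 shares of $600,000: Dora takes $600,000; Imani's $600,000 share passes to Imani's issue; Briar's $600,000 share passes to Briar's issue; Xiulan's $600,000 share passes to Xiulan's issue.
Imani's share ($600,000) is divided into 4 shares of $150,000: Dayo, Mateus, and Xander each take $150,000; Fenna's $150,000 share passes to Fenna's issue.
Fenna's share ($150,000) is divided into 2 shares of $75,000: Chioma and Uzoma each take $75,000.
Briar's share ($600,000) passes entirely to Niko.
Xiulan's share ($600,000) passes entirely to Ualani.

Dayo receives $150,000.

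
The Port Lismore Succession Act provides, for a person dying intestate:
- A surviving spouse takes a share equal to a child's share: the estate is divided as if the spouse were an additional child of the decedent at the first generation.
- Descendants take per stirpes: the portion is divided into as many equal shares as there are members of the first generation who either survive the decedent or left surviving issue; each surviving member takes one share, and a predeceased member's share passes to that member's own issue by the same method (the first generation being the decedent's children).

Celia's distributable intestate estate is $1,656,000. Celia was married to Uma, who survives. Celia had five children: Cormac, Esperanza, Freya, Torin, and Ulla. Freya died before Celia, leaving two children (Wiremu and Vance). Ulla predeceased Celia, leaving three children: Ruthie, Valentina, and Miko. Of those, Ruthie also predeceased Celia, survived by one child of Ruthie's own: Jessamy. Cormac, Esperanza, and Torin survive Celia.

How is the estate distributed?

Uma: $276,000; Cormac: $276,000; Esperanza: $276,000; Wiremu: $138,000; Vance: $138,000; Torin: $276,000; Jessamy: $92,000; Valentina: $92,000; Miko: $92,000

The spouse counts as an additional share at the children's level, so there are 6 primary shares of $276,000. Uma takes one such share ($276,000).
The children's combined portion ($1,380,000) is divided into 5 shares of $276,000: Cormac, Esperanza, and Torin each take $276,000; Freya's $276,000 share passes to Freya's issue; Ulla's $276,000 share passes to Ulla's issue.
Freya's share ($276,000) is divided into 2 shares of $138,000: Wiremu and Vance each take $138,000.
Ulla's share ($276,000) is divided into 3 shares of $92,000: Valentina and Miko each take $92,000; Ruthie's $92,000 share passes to Ruthie's issue.
Ruthie's share ($92,000) passes entirely to Jessamy.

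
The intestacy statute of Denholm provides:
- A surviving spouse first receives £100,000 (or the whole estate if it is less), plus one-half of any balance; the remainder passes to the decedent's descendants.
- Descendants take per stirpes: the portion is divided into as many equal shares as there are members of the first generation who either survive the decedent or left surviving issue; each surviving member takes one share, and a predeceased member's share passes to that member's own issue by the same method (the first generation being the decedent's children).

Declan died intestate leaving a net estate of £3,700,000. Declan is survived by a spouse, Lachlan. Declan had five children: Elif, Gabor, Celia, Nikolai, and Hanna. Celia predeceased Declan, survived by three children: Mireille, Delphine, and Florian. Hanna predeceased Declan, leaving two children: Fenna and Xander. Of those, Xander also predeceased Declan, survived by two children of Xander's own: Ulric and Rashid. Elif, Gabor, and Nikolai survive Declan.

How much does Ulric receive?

Ulric receives £90,000.

Lachlan first takes £100,000, leaving a balance of £3,600,000. Lachlan then takes one-half of the balance (£1,800,000), for a total of £1,900,000. The remaining £1,800,000 passes to the descendants.
The descendants' portion (£1,800,000) is divided into 5 shares of £360,000: Elif, Gabor, and Nikolai each take £360,000; Celia's £360,000 share passes to Celia's issue; Hanna's £360,000 share passes to Hanna's issue.
Celia's share (£360,000) is divided into 3 shares of £120,000: Mireille, Delphine, and Florian each take £120,000.
Hanna's share (£360,000) is divided into 2 shares of £180,000: Fenna takes £180,000; Xander's £180,000 share passes to Xander's issue.
Xander's share (£180,000) is divided into 2 shares of £90,000: Ulric and Rashid each take £90,000.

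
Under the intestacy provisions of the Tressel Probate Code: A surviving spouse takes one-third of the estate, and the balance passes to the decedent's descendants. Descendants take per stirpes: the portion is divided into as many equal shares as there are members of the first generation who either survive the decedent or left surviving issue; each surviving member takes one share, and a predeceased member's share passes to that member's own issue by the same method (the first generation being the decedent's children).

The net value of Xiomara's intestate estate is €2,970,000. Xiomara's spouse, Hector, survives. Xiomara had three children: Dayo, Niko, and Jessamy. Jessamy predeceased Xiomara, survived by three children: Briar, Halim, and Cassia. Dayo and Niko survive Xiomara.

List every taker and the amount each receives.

Hector: €990,000; Dayo: €660,000; Niko: €660,000; Briar: €220,000; Halim: €220,000; Cassia: €220,000

Hector takes one-third of €2,970,000 = €990,000. The remaining €1,980,000 passes to the descendants.
The descendants' portion (€1,980,000) is divided into 3 shares of €660,000: Dayo and Niko each take €660,000; Jessamy's €660,000 share passes to Jessamy's issue.
Jessamy's share (€660,000) is divided into 3 shares of €220,000: Briar, Halim, and Cassia each take €220,000.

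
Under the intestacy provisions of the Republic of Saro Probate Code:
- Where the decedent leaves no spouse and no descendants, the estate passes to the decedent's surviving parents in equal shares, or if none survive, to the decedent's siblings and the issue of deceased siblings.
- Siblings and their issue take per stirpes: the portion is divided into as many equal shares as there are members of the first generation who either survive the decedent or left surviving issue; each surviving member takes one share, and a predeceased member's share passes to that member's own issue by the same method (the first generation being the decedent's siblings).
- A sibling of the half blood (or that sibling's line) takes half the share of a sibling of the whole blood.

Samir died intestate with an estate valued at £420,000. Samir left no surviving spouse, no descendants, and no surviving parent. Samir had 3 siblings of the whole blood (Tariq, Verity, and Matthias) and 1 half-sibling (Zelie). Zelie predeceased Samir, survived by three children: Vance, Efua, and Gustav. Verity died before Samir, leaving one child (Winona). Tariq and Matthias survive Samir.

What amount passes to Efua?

The entire £420,000 passes to the siblings and their issue.
Counting each half-blood sibling's line as half a unit, there are 7/2 units in £420,000, so one unit is £120,000. Whole-blood lines (Tariq, Verity, and Matthias) take £120,000 each; half-blood lines (Zelie) take £60,000 each.
Zelie's share (£60,000) is divided into 3 shares of £20,000: Vance, Efua, and Gustav each take £20,000.
Verity's share (£120,000) passes entirely to Winona.

Efua receives £20,000.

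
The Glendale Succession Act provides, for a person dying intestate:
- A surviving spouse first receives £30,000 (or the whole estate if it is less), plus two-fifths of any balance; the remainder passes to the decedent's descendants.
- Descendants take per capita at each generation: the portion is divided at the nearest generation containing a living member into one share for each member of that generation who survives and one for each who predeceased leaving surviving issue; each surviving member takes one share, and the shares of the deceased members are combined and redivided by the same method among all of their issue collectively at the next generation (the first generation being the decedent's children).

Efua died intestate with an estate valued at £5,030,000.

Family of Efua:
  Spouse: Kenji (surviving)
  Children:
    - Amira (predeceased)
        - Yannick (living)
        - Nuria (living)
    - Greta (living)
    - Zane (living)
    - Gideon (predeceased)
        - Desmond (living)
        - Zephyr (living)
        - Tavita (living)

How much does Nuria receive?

Nuria receives £300,000.

Kenji first takes £30,000, leaving a balance of £5,000,000. Kenji then takes two-fifths of the balance (£2,000,000), for a total of £2,030,000. The remaining £3,000,000 passes to the descendants.
The descendants' portion (£3,000,000) is divided at the children's generation into 4 shares of £750,000. Greta and Zane each take £750,000. The 2 shares of the deceased (Amira and Gideon) are combined into a pool of £1,500,000.
That pool (£1,500,000) is divided at the grandchildren's generation equally among Yannick, Nuria, Desmond, Zephyr, and Tavita: £300,000 each.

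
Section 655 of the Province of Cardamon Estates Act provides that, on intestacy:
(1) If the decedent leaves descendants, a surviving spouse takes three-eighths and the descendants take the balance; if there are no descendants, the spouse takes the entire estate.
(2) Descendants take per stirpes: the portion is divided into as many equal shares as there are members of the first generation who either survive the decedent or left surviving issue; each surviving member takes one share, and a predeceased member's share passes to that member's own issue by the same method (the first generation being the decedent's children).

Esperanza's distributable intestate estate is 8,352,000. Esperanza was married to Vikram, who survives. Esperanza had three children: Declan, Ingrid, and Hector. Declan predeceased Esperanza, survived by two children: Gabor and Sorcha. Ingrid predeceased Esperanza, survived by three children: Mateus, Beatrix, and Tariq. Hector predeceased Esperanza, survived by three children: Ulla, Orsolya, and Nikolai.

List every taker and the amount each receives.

Vikram: 3,132,000; Gabor: 870,000; Sorcha: 870,000; Mateus: 580,000; Beatrix: 580,000; Tariq: 580,000; Ulla: 580,000; Orsolya: 580,000; Nikolai: 580,000

Vikram takes three-eighths of 8,352,000 = 3,132,000. The remaining 5,220,000 passes to the descendants.
The descendants' portion (5,220,000) is divided into 3 shares of 1,740,000: Declan's 1,740,000 share passes to Declan's issue; Ingrid's 1,740,000 share passes to Ingrid's issue; Hector's 1,740,000 share passes to Hector's issue.
Declan's share (1,740,000) is divided into 2 shares of 870,000: Gabor and Sorcha each take 870,000.
Ingrid's share (1,740,000) is divided into 3 shares of 580,000: Mateus, Beatrix, and Tariq each take 580,000.
Hector's share (1,740,000) is divided into 3 shares of 580,000: Ulla, Orsolya, and Nikolai each take 580,000.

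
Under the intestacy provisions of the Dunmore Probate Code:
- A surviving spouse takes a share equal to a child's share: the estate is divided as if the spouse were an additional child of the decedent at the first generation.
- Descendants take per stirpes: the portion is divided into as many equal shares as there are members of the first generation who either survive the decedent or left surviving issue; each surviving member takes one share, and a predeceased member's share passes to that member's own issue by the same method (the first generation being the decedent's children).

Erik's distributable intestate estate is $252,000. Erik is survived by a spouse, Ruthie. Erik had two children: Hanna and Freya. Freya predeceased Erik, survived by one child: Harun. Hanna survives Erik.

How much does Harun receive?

Harun receives $84,000.

The spouse counts as an additional share at the children's level, so there are 3 primary shares of $84,000. Ruthie takes one such share ($84,000).
The children's combined portion ($168,000) is divided into 2 shares of $84,000: Hanna takes $84,000; Freya's $84,000 share passes to Freya's issue.
Freya's share ($84,000) passes entirely to Harun.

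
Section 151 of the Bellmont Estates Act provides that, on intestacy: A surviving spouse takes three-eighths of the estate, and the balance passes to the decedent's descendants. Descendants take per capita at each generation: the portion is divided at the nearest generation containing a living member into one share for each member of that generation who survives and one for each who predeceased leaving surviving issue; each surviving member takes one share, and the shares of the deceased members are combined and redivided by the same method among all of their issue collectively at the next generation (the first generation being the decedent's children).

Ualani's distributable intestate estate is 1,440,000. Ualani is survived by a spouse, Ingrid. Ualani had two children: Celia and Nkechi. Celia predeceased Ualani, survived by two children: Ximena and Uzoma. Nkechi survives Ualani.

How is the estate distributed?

Ingrid takes three-eighths of 1,440,000 = 540,000. The remaining 900,000 passes to the descendants.
The descendants' portion (900,000) is divided at the children's generation into 2 shares of 450,000. Nkechi takes 450,000. The remaining share for the deceased Celia (450,000) is carried to the next generation.
That pool (450,000) is divided at the grandchildren's generation equally among Ximena and Uzoma: 225,000 each.

Ingrid: 540,000; Ximena: 225,000; Uzoma: 225,000; Nkechi: 450,000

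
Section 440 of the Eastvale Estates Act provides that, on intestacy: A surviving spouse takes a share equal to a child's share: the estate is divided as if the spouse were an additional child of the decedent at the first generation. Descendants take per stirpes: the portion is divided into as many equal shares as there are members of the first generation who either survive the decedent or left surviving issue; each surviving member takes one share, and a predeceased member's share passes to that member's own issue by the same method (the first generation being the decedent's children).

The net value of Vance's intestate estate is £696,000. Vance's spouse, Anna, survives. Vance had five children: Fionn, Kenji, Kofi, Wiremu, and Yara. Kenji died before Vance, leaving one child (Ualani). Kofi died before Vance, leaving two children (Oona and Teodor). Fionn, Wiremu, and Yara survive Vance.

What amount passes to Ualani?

Ualani receives £116,000.

The spouse counts as an additional share at the children's level, so there are 6 primary shares of £116,000. Anna takes one such share (£116,000).
The children's combined portion (£580,000) is divided into 5 shares of £116,000: Fionn, Wiremu, and Yara each take £116,000; Kenji's £116,000 share passes to Kenji's issue; Kofi's £116,000 share passes to Kofi's issue.
Kenji's share (£116,000) passes entirely to Ualani.
Kofi's share (£116,000) is divided into 2 shares of £58,000: Oona and Teodor each take £58,000.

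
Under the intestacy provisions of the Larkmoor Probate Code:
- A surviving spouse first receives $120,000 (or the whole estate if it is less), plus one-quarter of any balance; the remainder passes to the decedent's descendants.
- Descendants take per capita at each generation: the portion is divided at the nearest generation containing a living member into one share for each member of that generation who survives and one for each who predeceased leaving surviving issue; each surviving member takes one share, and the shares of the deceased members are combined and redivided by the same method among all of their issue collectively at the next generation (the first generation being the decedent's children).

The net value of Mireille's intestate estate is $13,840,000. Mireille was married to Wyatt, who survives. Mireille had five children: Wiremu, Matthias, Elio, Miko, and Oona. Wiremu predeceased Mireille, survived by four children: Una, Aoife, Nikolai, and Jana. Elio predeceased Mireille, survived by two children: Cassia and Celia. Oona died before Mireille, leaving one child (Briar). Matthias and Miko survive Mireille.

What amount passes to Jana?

Jana receives $882,000.

Wyatt first takes $120,000, leaving a balance of $13,720,000. Wyatt then takes one-quarter of the balance ($3,430,000), for a total of $3,550,000. The remaining $10,290,000 passes to the descendants.
The descendants' portion ($10,290,000) is divided at the children's generation into 5 shares of $2,058,000. Matthias and Miko each take $2,058,000. The 3 shares of the deceased (Wiremu, Elio, and Oona) are combined into a pool of $6,174,000.
That pool ($6,174,000) is divided at the grandchildren's generation equally among Una, Aoife, Nikolai, Jana, Cassia, Celia, and Briar: $882,000 each.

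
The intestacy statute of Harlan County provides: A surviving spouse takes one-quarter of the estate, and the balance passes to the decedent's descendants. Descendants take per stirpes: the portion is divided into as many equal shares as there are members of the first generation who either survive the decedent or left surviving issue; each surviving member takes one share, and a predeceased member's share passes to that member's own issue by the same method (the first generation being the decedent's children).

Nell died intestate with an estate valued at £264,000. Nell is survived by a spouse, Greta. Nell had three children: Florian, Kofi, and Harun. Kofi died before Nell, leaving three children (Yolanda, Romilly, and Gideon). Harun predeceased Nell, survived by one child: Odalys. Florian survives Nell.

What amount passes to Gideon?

Greta takes one-quarter of £264,000 = £66,000. The remaining £198,000 passes to the descendants.
The descendants' portion (£198,000) is divided into 3 shares of £66,000: Florian takes £66,000; Kofi's £66,000 share passes to Kofi's issue; Harun's £66,000 share passes to Harun's issue.
Kofi's share (£66,000) is divided into 3 shares of £22,000: Yolanda, Romilly, and Gideon each take £22,000.
Harun's share (£66,000) passes entirely to Odalys.

Gideon receives £22,000.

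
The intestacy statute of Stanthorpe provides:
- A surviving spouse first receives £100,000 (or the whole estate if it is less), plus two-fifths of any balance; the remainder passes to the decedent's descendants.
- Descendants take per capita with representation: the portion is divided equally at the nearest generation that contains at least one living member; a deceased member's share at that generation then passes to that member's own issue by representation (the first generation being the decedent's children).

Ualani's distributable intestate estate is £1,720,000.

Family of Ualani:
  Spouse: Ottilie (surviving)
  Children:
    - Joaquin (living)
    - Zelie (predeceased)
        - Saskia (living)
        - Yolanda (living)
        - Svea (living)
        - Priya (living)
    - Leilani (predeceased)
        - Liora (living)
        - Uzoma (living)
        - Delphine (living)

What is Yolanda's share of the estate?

Yolanda receives £81,000.

Ottilie first takes £100,000, leaving a balance of £1,620,000. Ottilie then takes two-fifths of the balance (£648,000), for a total of £748,000. The remaining £972,000 passes to the descendants.
The descendants' portion (£972,000) is divided into 3 shares of £324,000: Joaquin takes £324,000; Zelie's £324,000 share passes to Zelie's issue; Leilani's £324,000 share passes to Leilani's issue.
Zelie's share (£324,000) is divided into 4 shares of £81,000: Saskia, Yolanda, Svea, and Priya each take £81,000.
Leilani's share (£324,000) is divided into 3 shares of £108,000: Liora, Uzoma, and Delphine each take £108,000.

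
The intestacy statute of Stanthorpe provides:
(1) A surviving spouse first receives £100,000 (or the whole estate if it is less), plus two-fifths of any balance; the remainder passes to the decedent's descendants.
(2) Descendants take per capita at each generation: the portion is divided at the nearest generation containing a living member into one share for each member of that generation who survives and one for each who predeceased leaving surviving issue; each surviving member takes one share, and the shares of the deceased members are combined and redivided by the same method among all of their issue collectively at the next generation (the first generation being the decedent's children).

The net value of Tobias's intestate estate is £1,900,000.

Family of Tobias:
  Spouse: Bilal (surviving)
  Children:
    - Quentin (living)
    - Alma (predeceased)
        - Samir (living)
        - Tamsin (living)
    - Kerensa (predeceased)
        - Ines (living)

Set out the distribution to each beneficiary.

Bilal: £820,000; Quentin: £360,000; Samir: £240,000; Tamsin: £240,000; Ines: £240,000

Bilal first takes £100,000, leaving a balance of £1,800,000. Bilal then takes two-fifths of the balance (£720,000), for a total of £820,000. The remaining £1,080,000 passes to the descendants.
The descendants' portion (£1,080,000) is divided at the children's generation into 3 shares of £360,000. Quentin takes £360,000. The 2 shares of the deceased (Alma and Kerensa) are combined into a pool of £720,000.
That pool (£720,000) is divided at the grandchildren's generation equally among Samir, Tamsin, and Ines: £240,000 each.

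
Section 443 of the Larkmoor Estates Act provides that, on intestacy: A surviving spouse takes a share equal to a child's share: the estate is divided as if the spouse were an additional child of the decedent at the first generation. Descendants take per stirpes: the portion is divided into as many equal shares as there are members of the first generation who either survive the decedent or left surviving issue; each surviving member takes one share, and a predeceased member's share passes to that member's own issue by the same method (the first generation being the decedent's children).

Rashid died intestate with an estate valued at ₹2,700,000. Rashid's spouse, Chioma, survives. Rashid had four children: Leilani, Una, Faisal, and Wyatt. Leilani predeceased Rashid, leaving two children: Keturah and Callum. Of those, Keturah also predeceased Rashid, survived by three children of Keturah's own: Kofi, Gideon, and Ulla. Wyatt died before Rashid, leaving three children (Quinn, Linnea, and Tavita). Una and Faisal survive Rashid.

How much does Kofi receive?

Kofi receives ₹90,000.

The spouse counts as an additional share at the children's level, so there are 5 primary shares of ₹540,000. Chioma takes one such share (₹540,000).
The children's combined portion (₹2,160,000) is divided into 4 shares of ₹540,000: Una and Faisal each take ₹540,000; Leilani's ₹540,000 share passes to Leilani's issue; Wyatt's ₹540,000 share passes to Wyatt's issue.
Leilani's share (₹540,000) is divided into 2 shares of ₹270,000: Callum takes ₹270,000; Keturah's ₹270,000 share passes to Keturah's issue.
Keturah's share (₹270,000) is divided into 3 shares of ₹90,000: Kofi, Gideon, and Ulla each take ₹90,000.
Wyatt's share (₹540,000) is divided into 3 shares of ₹180,000: Quinn, Linnea, and Tavita each take ₹180,000.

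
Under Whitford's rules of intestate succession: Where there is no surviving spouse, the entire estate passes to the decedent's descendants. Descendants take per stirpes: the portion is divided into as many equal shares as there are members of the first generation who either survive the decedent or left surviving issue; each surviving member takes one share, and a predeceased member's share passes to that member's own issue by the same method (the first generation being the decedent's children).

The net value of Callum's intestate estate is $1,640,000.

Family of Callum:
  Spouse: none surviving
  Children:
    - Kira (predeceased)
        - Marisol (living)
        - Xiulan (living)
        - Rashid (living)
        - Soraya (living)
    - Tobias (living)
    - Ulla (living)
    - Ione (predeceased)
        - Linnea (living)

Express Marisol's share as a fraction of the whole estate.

Marisol receives 1/16 of the estate.

The entire $1,640,000 passes to the descendants.
That amount ($1,640,000) is divided into 4 shares of $410,000: Tobias and Ulla each take $410,000; Kira's $410,000 share passes to Kira's issue; Ione's $410,000 share passes to Ione's issue.
Kira's share ($410,000) is divided into 4 shares of $102,500: Marisol, Xiulan, Rashid, and Soraya each take $102,500.
Ione's share ($410,000) passes entirely to Linnea.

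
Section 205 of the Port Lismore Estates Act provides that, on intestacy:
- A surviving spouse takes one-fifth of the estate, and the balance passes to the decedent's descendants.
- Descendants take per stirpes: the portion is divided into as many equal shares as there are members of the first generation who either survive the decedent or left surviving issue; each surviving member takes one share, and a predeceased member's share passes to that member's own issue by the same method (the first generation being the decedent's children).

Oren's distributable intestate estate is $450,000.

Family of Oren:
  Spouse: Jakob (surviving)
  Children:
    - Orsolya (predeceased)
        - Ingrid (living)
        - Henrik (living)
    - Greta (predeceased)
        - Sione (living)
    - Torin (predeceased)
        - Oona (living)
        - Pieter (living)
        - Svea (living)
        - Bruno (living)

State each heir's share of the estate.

Jakob: $90,000; Ingrid: $60,000; Henrik: $60,000; Sione: $120,000; Oona: $30,000; Pieter: $30,000; Svea: $30,000; Bruno: $30,000

Jakob takes one-fifth of $450,000 = $90,000. The remaining $360,000 passes to the descendants.
The descendants' portion ($360,000) is divided into 3 shares of $120,000: Orsolya's $120,000 share passes to Orsolya's issue; Greta's $120,000 share passes to Greta's issue; Torin's $120,000 share passes to Torin's issue.
Orsolya's share ($120,000) is divided into 2 shares of $60,000: Ingrid and Henrik each take $60,000.
Greta's share ($120,000) passes entirely to Sione.
Torin's share ($120,000) is divided into 4 shares of $30,000: Oona, Pieter, Svea, and Bruno each take $30,000.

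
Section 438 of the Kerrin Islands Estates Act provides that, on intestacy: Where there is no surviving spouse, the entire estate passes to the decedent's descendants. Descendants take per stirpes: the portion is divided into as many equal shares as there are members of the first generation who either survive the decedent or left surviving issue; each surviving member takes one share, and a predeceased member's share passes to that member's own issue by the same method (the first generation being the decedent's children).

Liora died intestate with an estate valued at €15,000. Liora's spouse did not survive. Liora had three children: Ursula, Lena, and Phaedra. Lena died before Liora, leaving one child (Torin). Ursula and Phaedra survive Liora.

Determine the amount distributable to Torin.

Torin receives €5,000.

The entire €15,000 passes to the descendants.
That amount (€15,000) is divided into 3 shares of €5,000: Ursula and Phaedra each take €5,000; Lena's €5,000 share passes to Lena's issue.
Lena's share (€5,000) passes entirely to Torin.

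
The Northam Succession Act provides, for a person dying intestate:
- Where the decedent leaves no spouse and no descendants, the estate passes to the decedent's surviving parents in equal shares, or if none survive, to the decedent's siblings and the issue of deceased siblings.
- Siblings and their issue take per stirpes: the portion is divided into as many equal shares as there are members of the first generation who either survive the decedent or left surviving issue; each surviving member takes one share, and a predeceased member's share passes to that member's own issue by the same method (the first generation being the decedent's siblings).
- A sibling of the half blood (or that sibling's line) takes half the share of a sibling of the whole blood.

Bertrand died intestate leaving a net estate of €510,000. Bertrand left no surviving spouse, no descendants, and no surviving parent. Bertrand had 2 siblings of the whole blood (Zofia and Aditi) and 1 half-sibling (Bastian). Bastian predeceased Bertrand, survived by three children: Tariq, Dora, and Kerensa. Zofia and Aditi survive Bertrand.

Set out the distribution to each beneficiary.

Zofia: €204,000; Aditi: €204,000; Tariq: €34,000; Dora: €34,000; Kerensa: €34,000

The entire €510,000 passes to the siblings and their issue.
Counting each half-blood sibling's line as half a unit, there are 5/2 units in €510,000, so one unit is €204,000. Whole-blood lines (Zofia and Aditi) take €204,000 each; half-blood lines (Bastian) take €102,000 each.
Bastian's share (€102,000) is divided into 3 shares of €34,000: Tariq, Dora, and Kerensa each take €34,000.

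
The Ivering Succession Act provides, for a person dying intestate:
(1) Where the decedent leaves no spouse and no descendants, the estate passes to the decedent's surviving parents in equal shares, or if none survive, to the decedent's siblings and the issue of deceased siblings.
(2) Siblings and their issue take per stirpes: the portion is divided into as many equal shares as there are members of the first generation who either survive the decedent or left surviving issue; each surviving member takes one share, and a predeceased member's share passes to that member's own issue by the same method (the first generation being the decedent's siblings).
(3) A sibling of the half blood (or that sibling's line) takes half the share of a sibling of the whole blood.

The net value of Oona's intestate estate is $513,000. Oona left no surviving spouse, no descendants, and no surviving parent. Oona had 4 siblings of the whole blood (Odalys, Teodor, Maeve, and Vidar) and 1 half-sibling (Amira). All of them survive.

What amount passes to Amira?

Amira receives $57,000.

The entire $513,000 passes to the siblings and their issue.
Counting each half-blood sibling's line as half a unit, there are 9/2 units in $513,000, so one unit is $114,000. Whole-blood lines (Odalys, Teodor, Maeve, and Vidar) take $114,000 each; half-blood lines (Amira) take $57,000 each.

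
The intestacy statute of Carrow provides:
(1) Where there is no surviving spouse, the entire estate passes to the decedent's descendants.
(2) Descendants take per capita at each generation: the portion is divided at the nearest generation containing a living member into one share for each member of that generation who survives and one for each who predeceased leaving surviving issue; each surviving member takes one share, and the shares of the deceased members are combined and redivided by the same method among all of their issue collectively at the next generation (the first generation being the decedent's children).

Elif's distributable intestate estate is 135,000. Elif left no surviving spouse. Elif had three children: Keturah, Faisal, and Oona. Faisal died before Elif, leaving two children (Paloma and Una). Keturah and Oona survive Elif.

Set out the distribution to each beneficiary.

Keturah: 45,000; Paloma: 22,500; Una: 22,500; Oona: 45,000

The entire 135,000 passes to the descendants.
That amount (135,000) is divided at the children's generation into 3 shares of 45,000. Keturah and Oona each take 45,000. The remaining share for the deceased Faisal (45,000) is carried to the next generation.
That pool (45,000) is divided at the grandchildren's generation equally among Paloma and Una: 22,500 each.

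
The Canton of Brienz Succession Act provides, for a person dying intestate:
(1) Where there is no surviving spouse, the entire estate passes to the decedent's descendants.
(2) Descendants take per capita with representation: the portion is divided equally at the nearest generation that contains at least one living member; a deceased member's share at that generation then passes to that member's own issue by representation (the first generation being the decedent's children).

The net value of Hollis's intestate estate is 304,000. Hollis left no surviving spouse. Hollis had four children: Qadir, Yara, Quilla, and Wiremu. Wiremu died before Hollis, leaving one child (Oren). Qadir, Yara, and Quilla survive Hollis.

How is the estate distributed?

The entire 304,000 passes to the descendants.
That amount (304,000) is divided into 4 shares of 76,000: Qadir, Yara, and Quilla each take 76,000; Wiremu's 76,000 share passes to Wiremu's issue.
Wiremu's share (76,000) passes entirely to Oren.

Qadir: 76,000; Yara: 76,000; Quilla: 76,000; Oren: 76,000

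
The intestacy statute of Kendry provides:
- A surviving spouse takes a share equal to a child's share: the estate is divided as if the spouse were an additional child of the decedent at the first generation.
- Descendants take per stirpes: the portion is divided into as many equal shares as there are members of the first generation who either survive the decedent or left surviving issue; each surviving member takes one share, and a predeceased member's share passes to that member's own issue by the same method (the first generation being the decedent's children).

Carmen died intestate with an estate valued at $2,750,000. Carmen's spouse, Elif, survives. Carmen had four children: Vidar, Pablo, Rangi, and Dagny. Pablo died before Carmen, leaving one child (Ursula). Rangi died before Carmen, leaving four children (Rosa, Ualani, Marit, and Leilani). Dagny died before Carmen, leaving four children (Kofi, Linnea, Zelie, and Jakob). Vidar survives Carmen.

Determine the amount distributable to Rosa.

The spouse counts as an additional share at the children's level, so there are 5 primary shares of $550,000. Elif takes one such share ($550,000).
The children's combined portion ($2,200,000) is divided into 4 shares of $550,000: Vidar takes $550,000; Pablo's $550,000 share passes to Pablo's issue; Rangi's $550,000 share passes to Rangi's issue; Dagny's $550,000 share passes to Dagny's issue.
Pablo's share ($550,000) passes entirely to Ursula.
Rangi's share ($550,000) is divided into 4 shares of $137,500: Rosa, Ualani, Marit, and Leilani each take $137,500.
Dagny's share ($550,000) is divided into 4 shares of $137,500: Kofi, Linnea, Zelie, and Jakob each take $137,500.

Rosa receives $137,500.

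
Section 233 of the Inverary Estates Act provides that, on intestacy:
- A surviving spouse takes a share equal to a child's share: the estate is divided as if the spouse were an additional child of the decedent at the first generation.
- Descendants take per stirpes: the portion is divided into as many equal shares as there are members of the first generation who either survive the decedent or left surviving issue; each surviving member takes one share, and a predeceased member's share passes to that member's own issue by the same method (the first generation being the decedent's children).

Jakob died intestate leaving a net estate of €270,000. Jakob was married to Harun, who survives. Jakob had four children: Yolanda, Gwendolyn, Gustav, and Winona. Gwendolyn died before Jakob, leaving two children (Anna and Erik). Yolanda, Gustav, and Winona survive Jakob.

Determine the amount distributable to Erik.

Erik receives €27,000.

The spouse counts as an additional share at the children's level, so there are 5 primary shares of €54,000. Harun takes one such share (€54,000).
The children's combined portion (€216,000) is divided into 4 shares of €54,000: Yolanda, Gustav, and Winona each take €54,000; Gwendolyn's €54,000 share passes to Gwendolyn's issue.
Gwendolyn's share (€54,000) is divided into 2 shares of €27,000: Anna and Erik each take €27,000.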